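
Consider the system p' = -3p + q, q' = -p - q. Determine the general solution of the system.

p(t) = -C_1e^(-2t) - C_2te^(-2t) + 2C_2e^(-2t), q(t) = -C_1e^(-2t) - C_2te^(-2t) + C_2e^(-2t)

Coefficient matrix A = [[-3, 1], [-1, -1]].
Characteristic polynomial det(A - λI) = λ^2 + 4λ + 4 = 0.
Single eigenvalue λ = -2 with algebraic multiplicity 2.
Eigenvector v = (-1,-1); generalized eigenvector w with (A-λI)w=v is (2,1).
General solution: e^(-2t)[C_1·v + C_2·(t·v + w)].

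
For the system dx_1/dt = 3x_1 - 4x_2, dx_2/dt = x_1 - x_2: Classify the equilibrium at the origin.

A = [[3,-4],[1,-1]]; det(A-λI) = λ^2 - 2λ + 1.
repeated λ = 1 with a single eigenvector.

unstable improper node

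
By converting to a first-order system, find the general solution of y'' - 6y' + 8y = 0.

y(t) = C_1e^(4t) + C_2e^(2t)

Let x_1 = y, x_2 = y'. Then x_1' = x_2 and x_2' = -8x_1 + 6x_2.
A = [[0,1],[-8,6]]; det(A-λI) = λ^2 - 6λ + 8.
Eigenvalues λ = 4, 2 with eigenvectors (1,4), (1,2).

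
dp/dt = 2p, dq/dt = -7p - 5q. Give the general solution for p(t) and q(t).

Coefficient matrix A = [[2, 0], [-7, -5]].
Characteristic polynomial det(A - λI) = λ^2 + 3λ - 10 = 0.
Eigenvalues λ = 2, -5.
For λ=2: (A-λI) row 2 is [-7, -7], so an eigenvector is (-1, 1).
For λ=-5: (A-λI) row 1 is [7, 0], so an eigenvector is (0, 1).
General solution: C_1e^(2t)(-1,1) + C_2e^(-5t)(0,1).

p(t) = -C_1e^(2t), q(t) = C_1e^(2t) + C_2e^(-5t)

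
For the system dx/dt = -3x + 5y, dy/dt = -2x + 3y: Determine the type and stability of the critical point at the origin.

A = [[-3,5],[-2,3]]; det(A-λI) = λ^2 + 1.
λ = 0 ± i: zero real part.

center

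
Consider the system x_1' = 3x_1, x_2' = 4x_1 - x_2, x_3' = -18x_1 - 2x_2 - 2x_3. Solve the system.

x_1(t) = C_2e^(3t), x_2(t) = -C_1e^(-t) + C_2e^(3t), x_3(t) = 2C_1e^(-t) - 4C_2e^(3t) + C_3e^(-2t)

Coefficient matrix A = [[3, 0, 0], [4, -1, 0], [-18, -2, -2]].
det(A - λI) = 0 gives eigenvalues λ = -1, 3, -2.
For λ=-1: eigenvector (0,-1,2).
For λ=3: eigenvector (1,1,-4).
For λ=-2: eigenvector (0,0,1).
General solution: C_1e^(-t)(0,-1,2) + C_2e^(3t)(1,1,-4) + C_3e^(-2t)(0,0,1).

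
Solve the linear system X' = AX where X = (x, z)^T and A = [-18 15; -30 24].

Coefficient matrix A = [[-18, 15], [-30, 24]].
Characteristic polynomial det(A - λI) = λ^2 - 6λ + 18 = 0.
Eigenvalues λ = 3 ± 3i (complex conjugate pair).
For λ=3+3i: an eigenvector is (1,1) - i(-2,-3) = (1 + 2i, 1 + 3i).
A real fundamental pair from Re and Im of e^((3+3i)t)v: X_1 = e^(3t)(cos(3t)·(1,1) + sin(3t)·(-2,-3)), X_2 = e^(3t)(sin(3t)·(1,1) - cos(3t)·(-2,-3)).
General solution: c_1X_1 + c_2X_2.

x(t) = -2c_1e^(3t)sin(3t) + c_1e^(3t)cos(3t) + c_2e^(3t)sin(3t) + 2c_2e^(3t)cos(3t), z(t) = -3c_1e^(3t)sin(3t) + c_1e^(3t)cos(3t) + c_2e^(3t)sin(3t) + 3c_2e^(3t)cos(3t)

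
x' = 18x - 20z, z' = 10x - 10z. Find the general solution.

Coefficient matrix A = [[18, -20], [10, -10]].
Characteristic polynomial det(A - λI) = λ^2 - 8λ + 20 = 0.
Eigenvalues λ = 4 ± 2i (complex conjugate pair).
For λ=4+2i: an eigenvector is (1,1) - i(-3,-2) = (1 + 3i, 1 + 2i).
A real fundamental pair from Re and Im of e^((4+2i)t)v: X_1 = e^(4t)(cos(2t)·(1,1) + sin(2t)·(-3,-2)), X_2 = e^(4t)(sin(2t)·(1,1) - cos(2t)·(-3,-2)).
General solution: K_1X_1 + K_2X_2.

x(t) = -3K_1e^(4t)sin(2t) + K_1e^(4t)cos(2t) + K_2e^(4t)sin(2t) + 3K_2e^(4t)cos(2t), z(t) = -2K_1e^(4t)sin(2t) + K_1e^(4t)cos(2t) + K_2e^(4t)sin(2t) + 2K_2e^(4t)cos(2t)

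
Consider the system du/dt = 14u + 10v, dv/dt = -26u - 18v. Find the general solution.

Coefficient matrix A = [[14, 10], [-26, -18]].
Characteristic polynomial det(A - λI) = λ^2 + 4λ + 8 = 0.
Eigenvalues λ = -2 ± 2i (complex conjugate pair).
For λ=-2+2i: an eigenvector is (-2,3) - i(-1,2) = (-2 + i, 3 - 2i).
A real fundamental pair from Re and Im of e^((-2+2i)t)v: X_1 = e^(-2t)(cos(2t)·(-2,3) + sin(2t)·(-1,2)), X_2 = e^(-2t)(sin(2t)·(-2,3) - cos(2t)·(-1,2)).
General solution: c_1X_1 + c_2X_2.

u(t) = -c_1e^(-2t)sin(2t) - 2c_1e^(-2t)cos(2t) - 2c_2e^(-2t)sin(2t) + c_2e^(-2t)cos(2t), v(t) = 2c_1e^(-2t)sin(2t) + 3c_1e^(-2t)cos(2t) + 3c_2e^(-2t)sin(2t) - 2c_2e^(-2t)cos(2t)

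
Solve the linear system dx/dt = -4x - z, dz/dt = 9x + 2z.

Coefficient matrix A = [[-4, -1], [9, 2]].
Characteristic polynomial det(A - λI) = λ^2 + 2λ + 1 = 0.
Single eigenvalue λ = -1 with algebraic multiplicity 2.
Eigenvector v = (1,-3); generalized eigenvector w with (A-λI)w=v is (-1,2).
General solution: e^(-t)[C_1·v + C_2·(t·v + w)].

x(t) = C_1e^(-t) + C_2te^(-t) - C_2e^(-t), z(t) = -3C_1e^(-t) - 3C_2te^(-t) + 2C_2e^(-t)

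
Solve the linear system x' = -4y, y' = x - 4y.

Coefficient matrix A = [[0, -4], [1, -4]].
Characteristic polynomial det(A - λI) = λ^2 + 4λ + 4 = 0.
Single eigenvalue λ = -2 with algebraic multiplicity 2.
Eigenvector v = (-2,-1); generalized eigenvector w with (A-λI)w=v is (3,2).
General solution: e^(-2t)[c_1·v + c_2·(t·v + w)].

x(t) = -2c_1e^(-2t) - 2c_2te^(-2t) + 3c_2e^(-2t), y(t) = -c_1e^(-2t) - c_2te^(-2t) + 2c_2e^(-2t)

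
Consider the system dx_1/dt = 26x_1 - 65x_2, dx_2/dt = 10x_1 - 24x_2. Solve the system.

x_1(t) = 2C_1e^(t)sin(5t) + 3C_1e^(t)cos(5t) + 3C_2e^(t)sin(5t) - 2C_2e^(t)cos(5t), x_2(t) = C_1e^(t)sin(5t) + C_1e^(t)cos(5t) + C_2e^(t)sin(5t) - C_2e^(t)cos(5t)

Coefficient matrix A = [[26, -65], [10, -24]].
Characteristic polynomial det(A - λI) = λ^2 - 2λ + 26 = 0.
Eigenvalues λ = 1 ± 5i (complex conjugate pair).
For λ=1+5i: an eigenvector is (3,1) - i(2,1) = (3 - 2i, 1 - i).
A real fundamental pair from Re and Im of e^((1+5i)t)v: X_1 = e^(t)(cos(5t)·(3,1) + sin(5t)·(2,1)), X_2 = e^(t)(sin(5t)·(3,1) - cos(5t)·(2,1)).
General solution: C_1X_1 + C_2X_2.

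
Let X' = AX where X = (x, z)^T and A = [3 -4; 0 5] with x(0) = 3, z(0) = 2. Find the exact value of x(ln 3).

-783

A = [[3,-4],[0,5]]; eigenvalues λ = 5, 3.
Eigenvectors: (2,-1) for λ=5, (-1,0) for λ=3.
From the initial condition, c_1 = -2, c_2 = -7.
x(ln 3) = (-2)(3^5)(2) + (-7)(3^3)(-1) = -783.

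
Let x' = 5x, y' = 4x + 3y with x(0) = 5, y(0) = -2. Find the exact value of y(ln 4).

A = [[5,0],[4,3]]; eigenvalues λ = 3, 5.
Eigenvectors: (0,1) for λ=3, (-1,-2) for λ=5.
From the initial condition, c_1 = -12, c_2 = -5.
y(ln 4) = (-12)(4^3)(1) + (-5)(4^5)(-2) = 9472.

9472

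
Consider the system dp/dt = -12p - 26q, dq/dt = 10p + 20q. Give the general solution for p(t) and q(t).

p(t) = 3c_1e^(4t)sin(2t) - 2c_1e^(4t)cos(2t) - 2c_2e^(4t)sin(2t) - 3c_2e^(4t)cos(2t), q(t) = -2c_1e^(4t)sin(2t) + c_1e^(4t)cos(2t) + c_2e^(4t)sin(2t) + 2c_2e^(4t)cos(2t)

Coefficient matrix A = [[-12, -26], [10, 20]].
Characteristic polynomial det(A - λI) = λ^2 - 8λ + 20 = 0.
Eigenvalues λ = 4 ± 2i (complex conjugate pair).
For λ=4+2i: an eigenvector is (-2,1) - i(3,-2) = (-2 - 3i, 1 + 2i).
A real fundamental pair from Re and Im of e^((4+2i)t)v: X_1 = e^(4t)(cos(2t)·(-2,1) + sin(2t)·(3,-2)), X_2 = e^(4t)(sin(2t)·(-2,1) - cos(2t)·(3,-2)).
General solution: c_1X_1 + c_2X_2.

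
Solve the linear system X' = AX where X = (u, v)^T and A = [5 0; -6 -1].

Coefficient matrix A = [[5, 0], [-6, -1]].
Characteristic polynomial det(A - λI) = λ^2 - 4λ - 5 = 0.
Eigenvalues λ = -1, 5.
For λ=-1: (A-λI) row 1 is [6, 0], so an eigenvector is (0, 1).
For λ=5: (A-λI) row 2 is [-6, -6], so an eigenvector is (-1, 1).
General solution: C_1e^(-t)(0,1) + C_2e^(5t)(-1,1).

u(t) = -C_2e^(5t), v(t) = C_1e^(-t) + C_2e^(5t)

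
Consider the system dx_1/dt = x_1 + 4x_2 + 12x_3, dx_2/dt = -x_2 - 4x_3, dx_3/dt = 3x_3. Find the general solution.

Coefficient matrix A = [[1, 4, 12], [0, -1, -4], [0, 0, 3]].
det(A - λI) = 0 gives eigenvalues λ = 1, -1, 3.
For λ=1: eigenvector (1,0,0).
For λ=-1: eigenvector (-2,1,0).
For λ=3: eigenvector (4,-1,1).
General solution: K_1e^(t)(1,0,0) + K_2e^(-t)(-2,1,0) + K_3e^(3t)(4,-1,1).

x_1(t) = K_1e^(t) - 2K_2e^(-t) + 4K_3e^(3t), x_2(t) = K_2e^(-t) - K_3e^(3t), x_3(t) = K_3e^(3t)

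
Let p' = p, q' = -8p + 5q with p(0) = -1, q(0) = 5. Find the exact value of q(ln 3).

A = [[1,0],[-8,5]]; eigenvalues λ = 5, 1.
Eigenvectors: (0,-1) for λ=5, (-1,-2) for λ=1.
From the initial condition, c_1 = -7, c_2 = 1.
q(ln 3) = (-7)(3^5)(-1) + (1)(3^1)(-2) = 1695.

1695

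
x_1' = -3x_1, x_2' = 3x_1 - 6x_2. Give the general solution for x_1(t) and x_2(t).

x_1(t) = c_2e^(-3t), x_2(t) = -c_1e^(-6t) + c_2e^(-3t)

Coefficient matrix A = [[-3, 0], [3, -6]].
Characteristic polynomial det(A - λI) = λ^2 + 9λ + 18 = 0.
Eigenvalues λ = -6, -3.
For λ=-6: (A-λI) row 1 is [3, 0], so an eigenvector is (0, -1).
For λ=-3: (A-λI) row 2 is [3, -3], so an eigenvector is (1, 1).
General solution: c_1e^(-6t)(0,-1) + c_2e^(-3t)(1,1).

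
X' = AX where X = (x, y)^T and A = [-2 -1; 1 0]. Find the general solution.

x(t) = c_1e^(-t) + c_2te^(-t) + c_2e^(-t), y(t) = -c_1e^(-t) - c_2te^(-t) - 2c_2e^(-t)

Coefficient matrix A = [[-2, -1], [1, 0]].
Characteristic polynomial det(A - λI) = λ^2 + 2λ + 1 = 0.
Single eigenvalue λ = -1 with algebraic multiplicity 2.
Eigenvector v = (1,-1); generalized eigenvector w with (A-λI)w=v is (1,-2).
General solution: e^(-t)[c_1·v + c_2·(t·v + w)].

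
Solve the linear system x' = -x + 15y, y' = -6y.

Coefficient matrix A = [[-1, 15], [0, -6]].
Characteristic polynomial det(A - λI) = λ^2 + 7λ + 6 = 0.
Eigenvalues λ = -6, -1.
For λ=-6: (A-λI) row 1 is [5, 15], so an eigenvector is (-3, 1).
For λ=-1: (A-λI) row 1 is [0, 15], so an eigenvector is (1, 0).
General solution: c_1e^(-6t)(-3,1) + c_2e^(-t)(1,0).

x(t) = -3c_1e^(-6t) + c_2e^(-t), y(t) = c_1e^(-6t)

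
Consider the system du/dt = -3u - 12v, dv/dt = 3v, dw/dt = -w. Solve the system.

Coefficient matrix A = [[-3, -12, 0], [0, 3, 0], [0, 0, -1]].
det(A - λI) = 0 gives eigenvalues λ = -3, 3, -1.
For λ=-3: eigenvector (1,0,0).
For λ=3: eigenvector (-2,1,0).
For λ=-1: eigenvector (0,0,1).
General solution: C_1e^(-3t)(1,0,0) + C_2e^(3t)(-2,1,0) + C_3e^(-t)(0,0,1).

u(t) = C_1e^(-3t) - 2C_2e^(3t), v(t) = C_2e^(3t), w(t) = C_3e^(-t)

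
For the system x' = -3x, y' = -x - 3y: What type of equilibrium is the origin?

stable improper node

A = [[-3,0],[-1,-3]]; det(A-λI) = λ^2 + 6λ + 9.
repeated λ = -3 with a single eigenvector.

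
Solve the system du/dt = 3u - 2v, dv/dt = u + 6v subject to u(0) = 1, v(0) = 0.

Coefficient matrix A = [[3, -2], [1, 6]].
Characteristic polynomial det(A - λI) = λ^2 - 9λ + 20 = 0.
Eigenvalues λ = 5, 4.
For λ=5: (A-λI) row 1 is [-2, -2], so an eigenvector is (-1, 1).
For λ=4: (A-λI) row 1 is [-1, -2], so an eigenvector is (2, -1).
General solution: K_1e^(5t)(-1,1) + K_2e^(4t)(2,-1).
Applying u(0)=1, v(0)=0 gives K_1=1, K_2=1.

u(t) = -e^(5t) + 2e^(4t), v(t) = e^(5t) - e^(4t)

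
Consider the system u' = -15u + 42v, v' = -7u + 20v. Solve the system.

u(t) = -3C_1e^(-t) + 2C_2e^(6t), v(t) = -C_1e^(-t) + C_2e^(6t)

Coefficient matrix A = [[-15, 42], [-7, 20]].
Characteristic polynomial det(A - λI) = λ^2 - 5λ - 6 = 0.
Eigenvalues λ = -1, 6.
For λ=-1: (A-λI) row 1 is [-14, 42], so an eigenvector is (-3, -1).
For λ=6: (A-λI) row 1 is [-21, 42], so an eigenvector is (2, 1).
General solution: C_1e^(-t)(-3,-1) + C_2e^(6t)(2,1).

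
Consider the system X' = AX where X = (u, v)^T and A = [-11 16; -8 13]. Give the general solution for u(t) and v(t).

Coefficient matrix A = [[-11, 16], [-8, 13]].
Characteristic polynomial det(A - λI) = λ^2 - 2λ - 15 = 0.
Eigenvalues λ = -3, 5.
For λ=-3: (A-λI) row 1 is [-8, 16], so an eigenvector is (-2, -1).
For λ=5: (A-λI) row 1 is [-16, 16], so an eigenvector is (1, 1).
General solution: c_1e^(-3t)(-2,-1) + c_2e^(5t)(1,1).

u(t) = -2c_1e^(-3t) + c_2e^(5t), v(t) = -c_1e^(-3t) + c_2e^(5t)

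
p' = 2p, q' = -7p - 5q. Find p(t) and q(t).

Coefficient matrix A = [[2, 0], [-7, -5]].
Characteristic polynomial det(A - λI) = λ^2 + 3λ - 10 = 0.
Eigenvalues λ = -5, 2.
For λ=-5: (A-λI) row 1 is [7, 0], so an eigenvector is (0, -1).
For λ=2: (A-λI) row 2 is [-7, -7], so an eigenvector is (1, -1).
General solution: c_1e^(-5t)(0,-1) + c_2e^(2t)(1,-1).

p(t) = c_2e^(2t), q(t) = -c_1e^(-5t) - c_2e^(2t)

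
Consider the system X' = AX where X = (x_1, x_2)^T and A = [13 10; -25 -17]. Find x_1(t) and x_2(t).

x_1(t) = K_1e^(-2t)sin(5t) - K_1e^(-2t)cos(5t) - K_2e^(-2t)sin(5t) - K_2e^(-2t)cos(5t), x_2(t) = -K_1e^(-2t)sin(5t) + 2K_1e^(-2t)cos(5t) + 2K_2e^(-2t)sin(5t) + K_2e^(-2t)cos(5t)

Coefficient matrix A = [[13, 10], [-25, -17]].
Characteristic polynomial det(A - λI) = λ^2 + 4λ + 29 = 0.
Eigenvalues λ = -2 ± 5i (complex conjugate pair).
For λ=-2+5i: an eigenvector is (-1,2) - i(1,-1) = (-1 - i, 2 + i).
A real fundamental pair from Re and Im of e^((-2+5i)t)v: X_1 = e^(-2t)(cos(5t)·(-1,2) + sin(5t)·(1,-1)), X_2 = e^(-2t)(sin(5t)·(-1,2) - cos(5t)·(1,-1)).
General solution: K_1X_1 + K_2X_2.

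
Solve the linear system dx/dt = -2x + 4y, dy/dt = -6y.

x(t) = -C_1e^(-6t) + C_2e^(-2t), y(t) = C_1e^(-6t)

Coefficient matrix A = [[-2, 4], [0, -6]].
Characteristic polynomial det(A - λI) = λ^2 + 8λ + 12 = 0.
Eigenvalues λ = -6, -2.
For λ=-6: (A-λI) row 1 is [4, 4], so an eigenvector is (-1, 1).
For λ=-2: (A-λI) row 1 is [0, 4], so an eigenvector is (1, 0).
General solution: C_1e^(-6t)(-1,1) + C_2e^(-2t)(1,0).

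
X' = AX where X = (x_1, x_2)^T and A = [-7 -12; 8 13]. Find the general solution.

Coefficient matrix A = [[-7, -12], [8, 13]].
Characteristic polynomial det(A - λI) = λ^2 - 6λ + 5 = 0.
Eigenvalues λ = 1, 5.
For λ=1: (A-λI) row 1 is [-8, -12], so an eigenvector is (3, -2).
For λ=5: (A-λI) row 1 is [-12, -12], so an eigenvector is (-1, 1).
General solution: c_1e^(t)(3,-2) + c_2e^(5t)(-1,1).

x_1(t) = 3c_1e^(t) - c_2e^(5t), x_2(t) = -2c_1e^(t) + c_2e^(5t)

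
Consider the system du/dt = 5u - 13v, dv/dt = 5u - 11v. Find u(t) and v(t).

Coefficient matrix A = [[5, -13], [5, -11]].
Characteristic polynomial det(A - λI) = λ^2 + 6λ + 10 = 0.
Eigenvalues λ = -3 ± i (complex conjugate pair).
For λ=-3+i: an eigenvector is (2,1) - i(3,2) = (2 - 3i, 1 - 2i).
A real fundamental pair from Re and Im of e^((-3+i)t)v: X_1 = e^(-3t)(cos(t)·(2,1) + sin(t)·(3,2)), X_2 = e^(-3t)(sin(t)·(2,1) - cos(t)·(3,2)).
General solution: C_1X_1 + C_2X_2.

u(t) = 3C_1e^(-3t)sin(t) + 2C_1e^(-3t)cos(t) + 2C_2e^(-3t)sin(t) - 3C_2e^(-3t)cos(t), v(t) = 2C_1e^(-3t)sin(t) + C_1e^(-3t)cos(t) + C_2e^(-3t)sin(t) - 2C_2e^(-3t)cos(t)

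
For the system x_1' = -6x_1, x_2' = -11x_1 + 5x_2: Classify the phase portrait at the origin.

saddle

A = [[-6,0],[-11,5]]; det(A-λI) = λ^2 + λ - 30.
λ = -6, 5: opposite signs.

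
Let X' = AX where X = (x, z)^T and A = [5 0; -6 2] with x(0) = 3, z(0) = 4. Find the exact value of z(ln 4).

A = [[5,0],[-6,2]]; eigenvalues λ = 2, 5.
Eigenvectors: (0,-1) for λ=2, (-1,2) for λ=5.
From the initial condition, c_1 = -10, c_2 = -3.
z(ln 4) = (-10)(4^2)(-1) + (-3)(4^5)(2) = -5984.

-5984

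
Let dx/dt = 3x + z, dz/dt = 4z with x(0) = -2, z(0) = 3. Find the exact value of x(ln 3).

A = [[3,1],[0,4]]; eigenvalues λ = 3, 4.
Eigenvectors: (-1,0) for λ=3, (1,1) for λ=4.
From the initial condition, c_1 = 5, c_2 = 3.
x(ln 3) = (5)(3^3)(-1) + (3)(3^4)(1) = 108.

108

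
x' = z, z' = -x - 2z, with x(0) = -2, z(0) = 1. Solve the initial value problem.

x(t) = -te^(-t) - 2e^(-t), z(t) = te^(-t) + e^(-t)

Coefficient matrix A = [[0, 1], [-1, -2]].
Characteristic polynomial det(A - λI) = λ^2 + 2λ + 1 = 0.
Single eigenvalue λ = -1 with algebraic multiplicity 2.
Eigenvector v = (1,-1); generalized eigenvector w with (A-λI)w=v is (3,-2).
General solution: e^(-t)[K_1·v + K_2·(t·v + w)].
Applying x(0)=-2, z(0)=1 gives K_1=1, K_2=-1.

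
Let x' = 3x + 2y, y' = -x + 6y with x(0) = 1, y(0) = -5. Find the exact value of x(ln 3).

A = [[3,2],[-1,6]]; eigenvalues λ = 4, 5.
Eigenvectors: (-2,-1) for λ=4, (-1,-1) for λ=5.
From the initial condition, c_1 = -6, c_2 = 11.
x(ln 3) = (-6)(3^4)(-2) + (11)(3^5)(-1) = -1701.

-1701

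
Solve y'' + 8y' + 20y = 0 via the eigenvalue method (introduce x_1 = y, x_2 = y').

y(t) = K_1e^(-4t)cos(2t) + K_2e^(-4t)sin(2t)

Let x_1 = y, x_2 = y'. Then x_1' = x_2 and x_2' = -20x_1 - 8x_2.
A = [[0,1],[-20,-8]]; det(A-λI) = λ^2 + 8λ + 20.
Eigenvalues λ = -4 ± 2i.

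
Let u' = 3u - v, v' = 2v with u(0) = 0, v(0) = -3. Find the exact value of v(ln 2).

A = [[3,-1],[0,2]]; eigenvalues λ = 3, 2.
Eigenvectors: (1,0) for λ=3, (-1,-1) for λ=2.
From the initial condition, c_1 = 3, c_2 = 3.
v(ln 2) = (3)(2^3)(0) + (3)(2^2)(-1) = -12.

-12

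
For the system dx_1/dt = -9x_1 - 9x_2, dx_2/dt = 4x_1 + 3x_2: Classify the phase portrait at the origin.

A = [[-9,-9],[4,3]]; det(A-λI) = λ^2 + 6λ + 9.
repeated λ = -3 with a single eigenvector.

stable improper node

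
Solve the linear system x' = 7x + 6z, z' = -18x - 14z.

Coefficient matrix A = [[7, 6], [-18, -14]].
Characteristic polynomial det(A - λI) = λ^2 + 7λ + 10 = 0.
Eigenvalues λ = -5, -2.
For λ=-5: (A-λI) row 1 is [12, 6], so an eigenvector is (1, -2).
For λ=-2: (A-λI) row 1 is [9, 6], so an eigenvector is (2, -3).
General solution: C_1e^(-5t)(1,-2) + C_2e^(-2t)(2,-3).

x(t) = C_1e^(-5t) + 2C_2e^(-2t), z(t) = -2C_1e^(-5t) - 3C_2e^(-2t)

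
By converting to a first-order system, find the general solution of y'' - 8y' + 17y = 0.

y(t) = C_1e^(4t)cos(t) + C_2e^(4t)sin(t)

Let x_1 = y, x_2 = y'. Then x_1' = x_2 and x_2' = -17x_1 + 8x_2.
A = [[0,1],[-17,8]]; det(A-λI) = λ^2 - 8λ + 17.
Eigenvalues λ = 4 ± i.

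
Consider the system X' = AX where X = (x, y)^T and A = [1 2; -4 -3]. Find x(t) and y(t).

x(t) = K_1e^(-t)sin(2t) - K_2e^(-t)cos(2t), y(t) = -K_1e^(-t)sin(2t) + K_1e^(-t)cos(2t) + K_2e^(-t)sin(2t) + K_2e^(-t)cos(2t)

Coefficient matrix A = [[1, 2], [-4, -3]].
Characteristic polynomial det(A - λI) = λ^2 + 2λ + 5 = 0.
Eigenvalues λ = -1 ± 2i (complex conjugate pair).
For λ=-1+2i: an eigenvector is (0,1) - i(1,-1) = (0 - i, 1 + i).
A real fundamental pair from Re and Im of e^((-1+2i)t)v: X_1 = e^(-t)(cos(2t)·(0,1) + sin(2t)·(1,-1)), X_2 = e^(-t)(sin(2t)·(0,1) - cos(2t)·(1,-1)).
General solution: K_1X_1 + K_2X_2.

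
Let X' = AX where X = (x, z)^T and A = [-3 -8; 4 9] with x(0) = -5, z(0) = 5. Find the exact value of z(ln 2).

A = [[-3,-8],[4,9]]; eigenvalues λ = 1, 5.
Eigenvectors: (-2,1) for λ=1, (-1,1) for λ=5.
From the initial condition, c_1 = 0, c_2 = 5.
z(ln 2) = (0)(2^1)(1) + (5)(2^5)(1) = 160.

160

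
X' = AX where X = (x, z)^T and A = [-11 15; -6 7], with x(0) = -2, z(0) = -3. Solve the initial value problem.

Coefficient matrix A = [[-11, 15], [-6, 7]].
Characteristic polynomial det(A - λI) = λ^2 + 4λ + 13 = 0.
Eigenvalues λ = -2 ± 3i (complex conjugate pair).
For λ=-2+3i: an eigenvector is (1,1) - i(2,1) = (1 - 2i, 1 - i).
A real fundamental pair from Re and Im of e^((-2+3i)t)v: X_1 = e^(-2t)(cos(3t)·(1,1) + sin(3t)·(2,1)), X_2 = e^(-2t)(sin(3t)·(1,1) - cos(3t)·(2,1)).
General solution: K_1X_1 + K_2X_2.
Applying x(0)=-2, z(0)=-3 gives K_1=-4, K_2=-1.

x(t) = -9e^(-2t)sin(3t) - 2e^(-2t)cos(3t), z(t) = -5e^(-2t)sin(3t) - 3e^(-2t)cos(3t)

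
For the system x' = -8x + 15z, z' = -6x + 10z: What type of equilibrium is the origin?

A = [[-8,15],[-6,10]]; det(A-λI) = λ^2 - 2λ + 10.
λ = 1 ± 3i: positive real part.

unstable spiral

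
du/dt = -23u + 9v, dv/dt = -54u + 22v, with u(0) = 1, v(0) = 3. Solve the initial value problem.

Coefficient matrix A = [[-23, 9], [-54, 22]].
Characteristic polynomial det(A - λI) = λ^2 + λ - 20 = 0.
Eigenvalues λ = 4, -5.
For λ=4: (A-λI) row 1 is [-27, 9], so an eigenvector is (1, 3).
For λ=-5: (A-λI) row 1 is [-18, 9], so an eigenvector is (-1, -2).
General solution: c_1e^(4t)(1,3) + c_2e^(-5t)(-1,-2).
Applying u(0)=1, v(0)=3 gives c_1=1, c_2=0.

u(t) = e^(4t), v(t) = 3e^(4t)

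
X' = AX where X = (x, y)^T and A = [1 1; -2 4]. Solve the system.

x(t) = -c_1e^(2t) + c_2e^(3t), y(t) = -c_1e^(2t) + 2c_2e^(3t)

Coefficient matrix A = [[1, 1], [-2, 4]].
Characteristic polynomial det(A - λI) = λ^2 - 5λ + 6 = 0.
Eigenvalues λ = 2, 3.
For λ=2: (A-λI) row 1 is [-1, 1], so an eigenvector is (-1, -1).
For λ=3: (A-λI) row 1 is [-2, 1], so an eigenvector is (1, 2).
General solution: c_1e^(2t)(-1,-1) + c_2e^(3t)(1,2).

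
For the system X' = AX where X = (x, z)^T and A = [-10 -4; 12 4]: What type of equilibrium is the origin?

stable node

A = [[-10,-4],[12,4]]; det(A-λI) = λ^2 + 6λ + 8.
λ = -4, -2: both negative.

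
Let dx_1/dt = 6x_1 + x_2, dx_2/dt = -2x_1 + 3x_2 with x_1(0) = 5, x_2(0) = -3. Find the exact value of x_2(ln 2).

A = [[6,1],[-2,3]]; eigenvalues λ = 5, 4.
Eigenvectors: (-1,1) for λ=5, (-1,2) for λ=4.
From the initial condition, c_1 = -7, c_2 = 2.
x_2(ln 2) = (-7)(2^5)(1) + (2)(2^4)(2) = -160.

-160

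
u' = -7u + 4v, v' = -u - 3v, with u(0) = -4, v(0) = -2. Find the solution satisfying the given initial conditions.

Coefficient matrix A = [[-7, 4], [-1, -3]].
Characteristic polynomial det(A - λI) = λ^2 + 10λ + 25 = 0.
Single eigenvalue λ = -5 with algebraic multiplicity 2.
Eigenvector v = (-2,-1); generalized eigenvector w with (A-λI)w=v is (1,0).
General solution: e^(-5t)[C_1·v + C_2·(t·v + w)].
Applying u(0)=-4, v(0)=-2 gives C_1=2, C_2=0.

u(t) = -4e^(-5t), v(t) = -2e^(-5t)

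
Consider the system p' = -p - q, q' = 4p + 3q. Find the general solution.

Coefficient matrix A = [[-1, -1], [4, 3]].
Characteristic polynomial det(A - λI) = λ^2 - 2λ + 1 = 0.
Single eigenvalue λ = 1 with algebraic multiplicity 2.
Eigenvector v = (-1,2); generalized eigenvector w with (A-λI)w=v is (1,-1).
General solution: e^(t)[c_1·v + c_2·(t·v + w)].

p(t) = -c_1e^(t) - c_2te^(t) + c_2e^(t), q(t) = 2c_1e^(t) + 2c_2te^(t) - c_2e^(t)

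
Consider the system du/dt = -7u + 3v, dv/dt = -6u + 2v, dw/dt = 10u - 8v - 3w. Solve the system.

u(t) = C_2e^(-4t) - C_3e^(-t), v(t) = C_2e^(-4t) - 2C_3e^(-t), w(t) = C_1e^(-3t) - 2C_2e^(-4t) + 3C_3e^(-t)

Coefficient matrix A = [[-7, 3, 0], [-6, 2, 0], [10, -8, -3]].
det(A - λI) = 0 gives eigenvalues λ = -3, -4, -1.
For λ=-3: eigenvector (0,0,1).
For λ=-4: eigenvector (1,1,-2).
For λ=-1: eigenvector (-1,-2,3).
General solution: C_1e^(-3t)(0,0,1) + C_2e^(-4t)(1,1,-2) + C_3e^(-t)(-1,-2,3).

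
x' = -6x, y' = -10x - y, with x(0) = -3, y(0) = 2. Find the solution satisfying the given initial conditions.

x(t) = -3e^(-6t), y(t) = 8e^(-t) - 6e^(-6t)

Coefficient matrix A = [[-6, 0], [-10, -1]].
Characteristic polynomial det(A - λI) = λ^2 + 7λ + 6 = 0.
Eigenvalues λ = -6, -1.
For λ=-6: (A-λI) row 2 is [-10, 5], so an eigenvector is (1, 2).
For λ=-1: (A-λI) row 1 is [-5, 0], so an eigenvector is (0, 1).
General solution: C_1e^(-6t)(1,2) + C_2e^(-t)(0,1).
Applying x(0)=-3, y(0)=2 gives C_1=-3, C_2=8.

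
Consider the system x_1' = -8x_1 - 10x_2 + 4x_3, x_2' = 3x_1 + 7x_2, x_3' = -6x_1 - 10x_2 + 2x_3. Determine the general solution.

Coefficient matrix A = [[-8, -10, 4], [3, 7, 0], [-6, -10, 2]].
det(A - λI) = 0 gives eigenvalues λ = -2, 1, 2.
For λ=-2: eigenvector (3,-1,2).
For λ=1: eigenvector (-2,1,-2).
For λ=2: eigenvector (-5,3,-5).
General solution: C_1e^(-2t)(3,-1,2) + C_2e^(t)(-2,1,-2) + C_3e^(2t)(-5,3,-5).

x_1(t) = 3C_1e^(-2t) - 2C_2e^(t) - 5C_3e^(2t), x_2(t) = -C_1e^(-2t) + C_2e^(t) + 3C_3e^(2t), x_3(t) = 2C_1e^(-2t) - 2C_2e^(t) - 5C_3e^(2t)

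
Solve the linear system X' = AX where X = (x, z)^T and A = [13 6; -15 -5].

x(t) = K_1e^(4t)sin(3t) - K_1e^(4t)cos(3t) - K_2e^(4t)sin(3t) - K_2e^(4t)cos(3t), z(t) = -K_1e^(4t)sin(3t) + 2K_1e^(4t)cos(3t) + 2K_2e^(4t)sin(3t) + K_2e^(4t)cos(3t)

Coefficient matrix A = [[13, 6], [-15, -5]].
Characteristic polynomial det(A - λI) = λ^2 - 8λ + 25 = 0.
Eigenvalues λ = 4 ± 3i (complex conjugate pair).
For λ=4+3i: an eigenvector is (-1,2) - i(1,-1) = (-1 - i, 2 + i).
A real fundamental pair from Re and Im of e^((4+3i)t)v: X_1 = e^(4t)(cos(3t)·(-1,2) + sin(3t)·(1,-1)), X_2 = e^(4t)(sin(3t)·(-1,2) - cos(3t)·(1,-1)).
General solution: K_1X_1 + K_2X_2.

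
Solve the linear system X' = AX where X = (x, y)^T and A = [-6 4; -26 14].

Coefficient matrix A = [[-6, 4], [-26, 14]].
Characteristic polynomial det(A - λI) = λ^2 - 8λ + 20 = 0.
Eigenvalues λ = 4 ± 2i (complex conjugate pair).
For λ=4+2i: an eigenvector is (-1,-2) - i(1,3) = (-1 - i, -2 - 3i).
A real fundamental pair from Re and Im of e^((4+2i)t)v: X_1 = e^(4t)(cos(2t)·(-1,-2) + sin(2t)·(1,3)), X_2 = e^(4t)(sin(2t)·(-1,-2) - cos(2t)·(1,3)).
General solution: K_1X_1 + K_2X_2.

x(t) = K_1e^(4t)sin(2t) - K_1e^(4t)cos(2t) - K_2e^(4t)sin(2t) - K_2e^(4t)cos(2t), y(t) = 3K_1e^(4t)sin(2t) - 2K_1e^(4t)cos(2t) - 2K_2e^(4t)sin(2t) - 3K_2e^(4t)cos(2t)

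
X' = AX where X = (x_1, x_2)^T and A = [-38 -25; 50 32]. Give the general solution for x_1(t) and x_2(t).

x_1(t) = -2K_1e^(-3t)sin(5t) + K_1e^(-3t)cos(5t) + K_2e^(-3t)sin(5t) + 2K_2e^(-3t)cos(5t), x_2(t) = 3K_1e^(-3t)sin(5t) - K_1e^(-3t)cos(5t) - K_2e^(-3t)sin(5t) - 3K_2e^(-3t)cos(5t)

Coefficient matrix A = [[-38, -25], [50, 32]].
Characteristic polynomial det(A - λI) = λ^2 + 6λ + 34 = 0.
Eigenvalues λ = -3 ± 5i (complex conjugate pair).
For λ=-3+5i: an eigenvector is (1,-1) - i(-2,3) = (1 + 2i, -1 - 3i).
A real fundamental pair from Re and Im of e^((-3+5i)t)v: X_1 = e^(-3t)(cos(5t)·(1,-1) + sin(5t)·(-2,3)), X_2 = e^(-3t)(sin(5t)·(1,-1) - cos(5t)·(-2,3)).
General solution: K_1X_1 + K_2X_2.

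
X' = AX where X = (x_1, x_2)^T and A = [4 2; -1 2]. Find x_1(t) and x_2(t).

Coefficient matrix A = [[4, 2], [-1, 2]].
Characteristic polynomial det(A - λI) = λ^2 - 6λ + 10 = 0.
Eigenvalues λ = 3 ± i (complex conjugate pair).
For λ=3+i: an eigenvector is (-1,1) - i(1,0) = (-1 - i, 1).
A real fundamental pair from Re and Im of e^((3+i)t)v: X_1 = e^(3t)(cos(t)·(-1,1) + sin(t)·(1,0)), X_2 = e^(3t)(sin(t)·(-1,1) - cos(t)·(1,0)).
General solution: C_1X_1 + C_2X_2.

x_1(t) = C_1e^(3t)sin(t) - C_1e^(3t)cos(t) - C_2e^(3t)sin(t) - C_2e^(3t)cos(t), x_2(t) = C_1e^(3t)cos(t) + C_2e^(3t)sin(t)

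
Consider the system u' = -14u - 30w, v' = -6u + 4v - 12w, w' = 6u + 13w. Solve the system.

Coefficient matrix A = [[-14, 0, -30], [-6, 4, -12], [6, 0, 13]].
det(A - λI) = 0 gives eigenvalues λ = 1, 4, -2.
For λ=1: eigenvector (-2,0,1).
For λ=4: eigenvector (0,1,0).
For λ=-2: eigenvector (5,1,-2).
General solution: C_1e^(t)(-2,0,1) + C_2e^(4t)(0,1,0) + C_3e^(-2t)(5,1,-2).

u(t) = -2C_1e^(t) + 5C_3e^(-2t), v(t) = C_2e^(4t) + C_3e^(-2t), w(t) = C_1e^(t) - 2C_3e^(-2t)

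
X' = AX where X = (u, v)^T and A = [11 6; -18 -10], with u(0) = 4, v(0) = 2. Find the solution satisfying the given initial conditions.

Coefficient matrix A = [[11, 6], [-18, -10]].
Characteristic polynomial det(A - λI) = λ^2 - λ - 2 = 0.
Eigenvalues λ = -1, 2.
For λ=-1: (A-λI) row 1 is [12, 6], so an eigenvector is (-1, 2).
For λ=2: (A-λI) row 1 is [9, 6], so an eigenvector is (2, -3).
General solution: K_1e^(-t)(-1,2) + K_2e^(2t)(2,-3).
Applying u(0)=4, v(0)=2 gives K_1=16, K_2=10.

u(t) = 20e^(2t) - 16e^(-t), v(t) = -30e^(2t) + 32e^(-t)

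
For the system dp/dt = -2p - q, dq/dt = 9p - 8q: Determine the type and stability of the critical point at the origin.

stable improper node

A = [[-2,-1],[9,-8]]; det(A-λI) = λ^2 + 10λ + 25.
repeated λ = -5 with a single eigenvector.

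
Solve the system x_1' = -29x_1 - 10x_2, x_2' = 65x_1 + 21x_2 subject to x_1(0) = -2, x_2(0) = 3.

Coefficient matrix A = [[-29, -10], [65, 21]].
Characteristic polynomial det(A - λI) = λ^2 + 8λ + 41 = 0.
Eigenvalues λ = -4 ± 5i (complex conjugate pair).
For λ=-4+5i: an eigenvector is (1,-3) - i(1,-2) = (1 - i, -3 + 2i).
A real fundamental pair from Re and Im of e^((-4+5i)t)v: X_1 = e^(-4t)(cos(5t)·(1,-3) + sin(5t)·(1,-2)), X_2 = e^(-4t)(sin(5t)·(1,-3) - cos(5t)·(1,-2)).
General solution: c_1X_1 + c_2X_2.
Applying x_1(0)=-2, x_2(0)=3 gives c_1=1, c_2=3.

x_1(t) = 4e^(-4t)sin(5t) - 2e^(-4t)cos(5t), x_2(t) = -11e^(-4t)sin(5t) + 3e^(-4t)cos(5t)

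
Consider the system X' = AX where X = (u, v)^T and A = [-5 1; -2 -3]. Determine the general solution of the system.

u(t) = K_1e^(-4t)cos(t) + K_2e^(-4t)sin(t), v(t) = -K_1e^(-4t)sin(t) + K_1e^(-4t)cos(t) + K_2e^(-4t)sin(t) + K_2e^(-4t)cos(t)

Coefficient matrix A = [[-5, 1], [-2, -3]].
Characteristic polynomial det(A - λI) = λ^2 + 8λ + 17 = 0.
Eigenvalues λ = -4 ± i (complex conjugate pair).
For λ=-4+i: an eigenvector is (1,1) - i(0,-1) = (1, 1 + i).
A real fundamental pair from Re and Im of e^((-4+i)t)v: X_1 = e^(-4t)(cos(t)·(1,1) + sin(t)·(0,-1)), X_2 = e^(-4t)(sin(t)·(1,1) - cos(t)·(0,-1)).
General solution: K_1X_1 + K_2X_2.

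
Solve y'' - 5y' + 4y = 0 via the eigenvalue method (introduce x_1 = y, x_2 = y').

y(t) = c_1e^(t) + c_2e^(4t)

Let x_1 = y, x_2 = y'. Then x_1' = x_2 and x_2' = -4x_1 + 5x_2.
A = [[0,1],[-4,5]]; det(A-λI) = λ^2 - 5λ + 4.
Eigenvalues λ = 1, 4 with eigenvectors (1,1), (1,4).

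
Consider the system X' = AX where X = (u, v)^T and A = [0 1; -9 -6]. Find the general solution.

u(t) = K_1e^(-3t) + K_2te^(-3t), v(t) = -3K_1e^(-3t) - 3K_2te^(-3t) + K_2e^(-3t)

Coefficient matrix A = [[0, 1], [-9, -6]].
Characteristic polynomial det(A - λI) = λ^2 + 6λ + 9 = 0.
Single eigenvalue λ = -3 with algebraic multiplicity 2.
Eigenvector v = (1,-3); generalized eigenvector w with (A-λI)w=v is (0,1).
General solution: e^(-3t)[K_1·v + K_2·(t·v + w)].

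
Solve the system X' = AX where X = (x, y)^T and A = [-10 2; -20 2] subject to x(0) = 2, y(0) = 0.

Coefficient matrix A = [[-10, 2], [-20, 2]].
Characteristic polynomial det(A - λI) = λ^2 + 8λ + 20 = 0.
Eigenvalues λ = -4 ± 2i (complex conjugate pair).
For λ=-4+2i: an eigenvector is (0,1) - i(1,3) = (0 - i, 1 - 3i).
A real fundamental pair from Re and Im of e^((-4+2i)t)v: X_1 = e^(-4t)(cos(2t)·(0,1) + sin(2t)·(1,3)), X_2 = e^(-4t)(sin(2t)·(0,1) - cos(2t)·(1,3)).
General solution: C_1X_1 + C_2X_2.
Applying x(0)=2, y(0)=0 gives C_1=-6, C_2=-2.

x(t) = -6e^(-4t)sin(2t) + 2e^(-4t)cos(2t), y(t) = -20e^(-4t)sin(2t)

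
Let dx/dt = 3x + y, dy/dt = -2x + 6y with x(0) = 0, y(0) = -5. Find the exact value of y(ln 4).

-8960

A = [[3,1],[-2,6]]; eigenvalues λ = 4, 5.
Eigenvectors: (-1,-1) for λ=4, (1,2) for λ=5.
From the initial condition, c_1 = -5, c_2 = -5.
y(ln 4) = (-5)(4^4)(-1) + (-5)(4^5)(2) = -8960.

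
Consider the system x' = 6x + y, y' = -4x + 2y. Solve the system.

Coefficient matrix A = [[6, 1], [-4, 2]].
Characteristic polynomial det(A - λI) = λ^2 - 8λ + 16 = 0.
Single eigenvalue λ = 4 with algebraic multiplicity 2.
Eigenvector v = (1,-2); generalized eigenvector w with (A-λI)w=v is (0,1).
General solution: e^(4t)[C_1·v + C_2·(t·v + w)].

x(t) = C_1e^(4t) + C_2te^(4t), y(t) = -2C_1e^(4t) - 2C_2te^(4t) + C_2e^(4t)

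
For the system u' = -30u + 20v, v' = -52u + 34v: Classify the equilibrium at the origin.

unstable spiral

A = [[-30,20],[-52,34]]; det(A-λI) = λ^2 - 4λ + 20.
λ = 2 ± 4i: positive real part.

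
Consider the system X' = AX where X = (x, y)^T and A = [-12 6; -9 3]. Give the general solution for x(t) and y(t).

Coefficient matrix A = [[-12, 6], [-9, 3]].
Characteristic polynomial det(A - λI) = λ^2 + 9λ + 18 = 0.
Eigenvalues λ = -3, -6.
For λ=-3: (A-λI) row 1 is [-9, 6], so an eigenvector is (2, 3).
For λ=-6: (A-λI) row 1 is [-6, 6], so an eigenvector is (-1, -1).
General solution: C_1e^(-3t)(2,3) + C_2e^(-6t)(-1,-1).

x(t) = 2C_1e^(-3t) - C_2e^(-6t), y(t) = 3C_1e^(-3t) - C_2e^(-6t)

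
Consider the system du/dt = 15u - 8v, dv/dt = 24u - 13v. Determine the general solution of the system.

Coefficient matrix A = [[15, -8], [24, -13]].
Characteristic polynomial det(A - λI) = λ^2 - 2λ - 3 = 0.
Eigenvalues λ = -1, 3.
For λ=-1: (A-λI) row 1 is [16, -8], so an eigenvector is (-1, -2).
For λ=3: (A-λI) row 1 is [12, -8], so an eigenvector is (-2, -3).
General solution: c_1e^(-t)(-1,-2) + c_2e^(3t)(-2,-3).

u(t) = -c_1e^(-t) - 2c_2e^(3t), v(t) = -2c_1e^(-t) - 3c_2e^(3t)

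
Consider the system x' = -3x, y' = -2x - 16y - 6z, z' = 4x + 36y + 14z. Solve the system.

x(t) = K_2e^(-3t), y(t) = K_1e^(-4t) - 2K_2e^(-3t) - K_3e^(2t), z(t) = -2K_1e^(-4t) + 4K_2e^(-3t) + 3K_3e^(2t)

Coefficient matrix A = [[-3, 0, 0], [-2, -16, -6], [4, 36, 14]].
det(A - λI) = 0 gives eigenvalues λ = -4, -3, 2.
For λ=-4: eigenvector (0,1,-2).
For λ=-3: eigenvector (1,-2,4).
For λ=2: eigenvector (0,-1,3).
General solution: K_1e^(-4t)(0,1,-2) + K_2e^(-3t)(1,-2,4) + K_3e^(2t)(0,-1,3).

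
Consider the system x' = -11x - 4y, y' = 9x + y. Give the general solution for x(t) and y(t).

Coefficient matrix A = [[-11, -4], [9, 1]].
Characteristic polynomial det(A - λI) = λ^2 + 10λ + 25 = 0.
Single eigenvalue λ = -5 with algebraic multiplicity 2.
Eigenvector v = (-2,3); generalized eigenvector w with (A-λI)w=v is (1,-1).
General solution: e^(-5t)[C_1·v + C_2·(t·v + w)].

x(t) = -2C_1e^(-5t) - 2C_2te^(-5t) + C_2e^(-5t), y(t) = 3C_1e^(-5t) + 3C_2te^(-5t) - C_2e^(-5t)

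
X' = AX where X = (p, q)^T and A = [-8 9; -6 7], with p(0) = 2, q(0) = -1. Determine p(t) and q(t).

p(t) = -7e^(t) + 9e^(-2t), q(t) = -7e^(t) + 6e^(-2t)

Coefficient matrix A = [[-8, 9], [-6, 7]].
Characteristic polynomial det(A - λI) = λ^2 + λ - 2 = 0.
Eigenvalues λ = -2, 1.
For λ=-2: (A-λI) row 1 is [-6, 9], so an eigenvector is (3, 2).
For λ=1: (A-λI) row 1 is [-9, 9], so an eigenvector is (-1, -1).
General solution: c_1e^(-2t)(3,2) + c_2e^(t)(-1,-1).
Applying p(0)=2, q(0)=-1 gives c_1=3, c_2=7.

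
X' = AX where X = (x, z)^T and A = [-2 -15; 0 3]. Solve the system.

x(t) = 3c_1e^(3t) + c_2e^(-2t), z(t) = -c_1e^(3t)

Coefficient matrix A = [[-2, -15], [0, 3]].
Characteristic polynomial det(A - λI) = λ^2 - λ - 6 = 0.
Eigenvalues λ = 3, -2.
For λ=3: (A-λI) row 1 is [-5, -15], so an eigenvector is (3, -1).
For λ=-2: (A-λI) row 1 is [0, -15], so an eigenvector is (1, 0).
General solution: c_1e^(3t)(3,-1) + c_2e^(-2t)(1,0).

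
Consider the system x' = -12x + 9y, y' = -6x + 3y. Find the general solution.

Coefficient matrix A = [[-12, 9], [-6, 3]].
Characteristic polynomial det(A - λI) = λ^2 + 9λ + 18 = 0.
Eigenvalues λ = -3, -6.
For λ=-3: (A-λI) row 1 is [-9, 9], so an eigenvector is (1, 1).
For λ=-6: (A-λI) row 1 is [-6, 9], so an eigenvector is (3, 2).
General solution: C_1e^(-3t)(1,1) + C_2e^(-6t)(3,2).

x(t) = C_1e^(-3t) + 3C_2e^(-6t), y(t) = C_1e^(-3t) + 2C_2e^(-6t)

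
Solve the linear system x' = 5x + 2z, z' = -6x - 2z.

Coefficient matrix A = [[5, 2], [-6, -2]].
Characteristic polynomial det(A - λI) = λ^2 - 3λ + 2 = 0.
Eigenvalues λ = 2, 1.
For λ=2: (A-λI) row 1 is [3, 2], so an eigenvector is (2, -3).
For λ=1: (A-λI) row 1 is [4, 2], so an eigenvector is (-1, 2).
General solution: K_1e^(2t)(2,-3) + K_2e^(t)(-1,2).

x(t) = 2K_1e^(2t) - K_2e^(t), z(t) = -3K_1e^(2t) + 2K_2e^(t)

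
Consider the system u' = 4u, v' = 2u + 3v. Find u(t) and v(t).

Coefficient matrix A = [[4, 0], [2, 3]].
Characteristic polynomial det(A - λI) = λ^2 - 7λ + 12 = 0.
Eigenvalues λ = 3, 4.
For λ=3: (A-λI) row 1 is [1, 0], so an eigenvector is (0, 1).
For λ=4: (A-λI) row 2 is [2, -1], so an eigenvector is (1, 2).
General solution: C_1e^(3t)(0,1) + C_2e^(4t)(1,2).

u(t) = C_2e^(4t), v(t) = C_1e^(3t) + 2C_2e^(4t)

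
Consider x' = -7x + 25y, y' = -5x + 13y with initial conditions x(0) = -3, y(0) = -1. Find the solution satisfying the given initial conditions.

Coefficient matrix A = [[-7, 25], [-5, 13]].
Characteristic polynomial det(A - λI) = λ^2 - 6λ + 34 = 0.
Eigenvalues λ = 3 ± 5i (complex conjugate pair).
For λ=3+5i: an eigenvector is (-1,0) - i(2,1) = (-1 - 2i, 0 - i).
A real fundamental pair from Re and Im of e^((3+5i)t)v: X_1 = e^(3t)(cos(5t)·(-1,0) + sin(5t)·(2,1)), X_2 = e^(3t)(sin(5t)·(-1,0) - cos(5t)·(2,1)).
General solution: c_1X_1 + c_2X_2.
Applying x(0)=-3, y(0)=-1 gives c_1=1, c_2=1.

x(t) = e^(3t)sin(5t) - 3e^(3t)cos(5t), y(t) = e^(3t)sin(5t) - e^(3t)cos(5t)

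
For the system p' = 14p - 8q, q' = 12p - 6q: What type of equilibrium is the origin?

A = [[14,-8],[12,-6]]; det(A-λI) = λ^2 - 8λ + 12.
λ = 6, 2: both positive.

unstable node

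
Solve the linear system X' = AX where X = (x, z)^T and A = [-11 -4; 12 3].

Coefficient matrix A = [[-11, -4], [12, 3]].
Characteristic polynomial det(A - λI) = λ^2 + 8λ + 15 = 0.
Eigenvalues λ = -3, -5.
For λ=-3: (A-λI) row 1 is [-8, -4], so an eigenvector is (1, -2).
For λ=-5: (A-λI) row 1 is [-6, -4], so an eigenvector is (-2, 3).
General solution: K_1e^(-3t)(1,-2) + K_2e^(-5t)(-2,3).

x(t) = K_1e^(-3t) - 2K_2e^(-5t), z(t) = -2K_1e^(-3t) + 3K_2e^(-5t)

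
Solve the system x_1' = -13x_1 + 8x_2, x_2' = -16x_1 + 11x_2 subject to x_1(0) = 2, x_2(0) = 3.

Coefficient matrix A = [[-13, 8], [-16, 11]].
Characteristic polynomial det(A - λI) = λ^2 + 2λ - 15 = 0.
Eigenvalues λ = 3, -5.
For λ=3: (A-λI) row 1 is [-16, 8], so an eigenvector is (-1, -2).
For λ=-5: (A-λI) row 1 is [-8, 8], so an eigenvector is (-1, -1).
General solution: K_1e^(3t)(-1,-2) + K_2e^(-5t)(-1,-1).
Applying x_1(0)=2, x_2(0)=3 gives K_1=-1, K_2=-1.

x_1(t) = e^(3t) + e^(-5t), x_2(t) = 2e^(3t) + e^(-5t)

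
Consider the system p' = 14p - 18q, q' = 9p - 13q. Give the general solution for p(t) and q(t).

p(t) = -c_1e^(-4t) + 2c_2e^(5t), q(t) = -c_1e^(-4t) + c_2e^(5t)

Coefficient matrix A = [[14, -18], [9, -13]].
Characteristic polynomial det(A - λI) = λ^2 - λ - 20 = 0.
Eigenvalues λ = -4, 5.
For λ=-4: (A-λI) row 1 is [18, -18], so an eigenvector is (-1, -1).
For λ=5: (A-λI) row 1 is [9, -18], so an eigenvector is (2, 1).
General solution: c_1e^(-4t)(-1,-1) + c_2e^(5t)(2,1).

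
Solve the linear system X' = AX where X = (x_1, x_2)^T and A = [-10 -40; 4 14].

Coefficient matrix A = [[-10, -40], [4, 14]].
Characteristic polynomial det(A - λI) = λ^2 - 4λ + 20 = 0.
Eigenvalues λ = 2 ± 4i (complex conjugate pair).
For λ=2+4i: an eigenvector is (-1,0) - i(3,-1) = (-1 - 3i, 0 + i).
A real fundamental pair from Re and Im of e^((2+4i)t)v: X_1 = e^(2t)(cos(4t)·(-1,0) + sin(4t)·(3,-1)), X_2 = e^(2t)(sin(4t)·(-1,0) - cos(4t)·(3,-1)).
General solution: K_1X_1 + K_2X_2.

x_1(t) = 3K_1e^(2t)sin(4t) - K_1e^(2t)cos(4t) - K_2e^(2t)sin(4t) - 3K_2e^(2t)cos(4t), x_2(t) = -K_1e^(2t)sin(4t) + K_2e^(2t)cos(4t)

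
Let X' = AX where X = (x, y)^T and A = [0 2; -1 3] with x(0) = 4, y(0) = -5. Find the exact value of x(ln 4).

A = [[0,2],[-1,3]]; eigenvalues λ = 2, 1.
Eigenvectors: (-1,-1) for λ=2, (-2,-1) for λ=1.
From the initial condition, c_1 = 14, c_2 = -9.
x(ln 4) = (14)(4^2)(-1) + (-9)(4^1)(-2) = -152.

-152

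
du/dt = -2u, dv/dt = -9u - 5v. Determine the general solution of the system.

u(t) = C_2e^(-2t), v(t) = -C_1e^(-5t) - 3C_2e^(-2t)

Coefficient matrix A = [[-2, 0], [-9, -5]].
Characteristic polynomial det(A - λI) = λ^2 + 7λ + 10 = 0.
Eigenvalues λ = -5, -2.
For λ=-5: (A-λI) row 1 is [3, 0], so an eigenvector is (0, -1).
For λ=-2: (A-λI) row 2 is [-9, -3], so an eigenvector is (1, -3).
General solution: C_1e^(-5t)(0,-1) + C_2e^(-2t)(1,-3).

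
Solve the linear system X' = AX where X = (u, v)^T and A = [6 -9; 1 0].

Coefficient matrix A = [[6, -9], [1, 0]].
Characteristic polynomial det(A - λI) = λ^2 - 6λ + 9 = 0.
Single eigenvalue λ = 3 with algebraic multiplicity 2.
Eigenvector v = (3,1); generalized eigenvector w with (A-λI)w=v is (-2,-1).
General solution: e^(3t)[c_1·v + c_2·(t·v + w)].

u(t) = 3c_1e^(3t) + 3c_2te^(3t) - 2c_2e^(3t), v(t) = c_1e^(3t) + c_2te^(3t) - c_2e^(3t)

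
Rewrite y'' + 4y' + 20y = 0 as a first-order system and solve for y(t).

Let x_1 = y, x_2 = y'. Then x_1' = x_2 and x_2' = -20x_1 - 4x_2.
A = [[0,1],[-20,-4]]; det(A-λI) = λ^2 + 4λ + 20.
Eigenvalues λ = -2 ± 4i.

y(t) = C_1e^(-2t)cos(4t) + C_2e^(-2t)sin(4t)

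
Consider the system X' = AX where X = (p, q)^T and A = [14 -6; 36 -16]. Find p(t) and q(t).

Coefficient matrix A = [[14, -6], [36, -16]].
Characteristic polynomial det(A - λI) = λ^2 + 2λ - 8 = 0.
Eigenvalues λ = -4, 2.
For λ=-4: (A-λI) row 1 is [18, -6], so an eigenvector is (-1, -3).
For λ=2: (A-λI) row 1 is [12, -6], so an eigenvector is (-1, -2).
General solution: K_1e^(-4t)(-1,-3) + K_2e^(2t)(-1,-2).

p(t) = -K_1e^(-4t) - K_2e^(2t), q(t) = -3K_1e^(-4t) - 2K_2e^(2t)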